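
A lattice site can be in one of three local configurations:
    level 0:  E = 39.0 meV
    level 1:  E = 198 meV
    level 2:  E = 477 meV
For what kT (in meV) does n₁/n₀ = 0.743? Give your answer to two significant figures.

n₁/n₀ = exp[−(E₁−E₀)/kT] = 0.743.
⇒ (E₁−E₀)/kT = ln(1/0.743) = ln(1.346) = 0.2971.
kT = 159.0 meV / 0.2971 = 540 meV.

540 meV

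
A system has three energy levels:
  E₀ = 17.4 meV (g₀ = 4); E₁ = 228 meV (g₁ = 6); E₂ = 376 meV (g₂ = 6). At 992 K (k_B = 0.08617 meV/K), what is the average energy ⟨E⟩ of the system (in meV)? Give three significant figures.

47.8 meV

k_BT = 0.08617 × 992 K = 85.481 meV.
Eᵢ/kT = 0.20355, 2.6673, 4.3986.
Z = Σ gᵢe^(−Eᵢ/kT) = 4·e^(−0.20355) + 6·e^(−2.6673) + 6·e^(−4.3986) = 3.2633 + 0.41664 + 0.073767 = 3.7537.
⟨E⟩ = Σ Eᵢ gᵢe^(−Eᵢ/kT) / Z = (17.4·3.2633 + 228·0.41664 + 376·0.073767) / 3.7537 = 47.8 meV.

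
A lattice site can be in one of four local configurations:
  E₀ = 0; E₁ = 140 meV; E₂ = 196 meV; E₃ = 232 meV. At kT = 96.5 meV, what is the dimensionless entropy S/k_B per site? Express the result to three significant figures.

Eᵢ/kT = 0, 1.4508, 2.0311, 2.4041.
Z = Σ e^(−Eᵢ/kT) = e^(−0) + e^(−1.4508) + e^(−2.0311) + e^(−2.4041) = 1.0000 + 0.23438 + 0.13119 + 0.090347 = 1.4559.
⟨E⟩ = Σ EᵢPᵢ = 54.596 meV.
S/k_B = ln Z + ⟨E⟩/kT = ln(1.4559) + 54.596/96.5 = 0.37562 + 0.56576 = 0.941.

0.941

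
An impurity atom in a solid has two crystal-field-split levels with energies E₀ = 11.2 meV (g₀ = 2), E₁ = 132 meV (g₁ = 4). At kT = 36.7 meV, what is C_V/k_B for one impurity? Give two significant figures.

Eᵢ/kT = 0.3052, 3.597.
Z = Σ gᵢe^(−Eᵢ/kT) = 2·e^(−0.3052) + 4·e^(−3.597) = 1.474 + 0.1096 = 1.584.
⟨E⟩ = 19.56 meV, ⟨E²⟩ = 1322 meV².
C_V/k_B = (⟨E²⟩ − ⟨E⟩²)/(kT)² = (1322 − 382.6)/1347 = 0.70.

0.70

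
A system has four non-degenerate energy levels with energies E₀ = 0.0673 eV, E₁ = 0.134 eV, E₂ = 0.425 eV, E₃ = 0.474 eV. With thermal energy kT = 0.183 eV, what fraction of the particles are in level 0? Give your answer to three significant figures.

0.514

Eᵢ/kT = 0.36776, 0.73224, 2.3224, 2.5902.
Z = Σ e^(−Eᵢ/kT) = e^(−0.36776) + e^(−0.73224) + e^(−2.3224) + e^(−2.5902) = 0.69228 + 0.48083 + 0.098038 + 0.075005 = 1.3462.
P₀ = e^(−E₀/kT) / Z = 0.69228/1.3462 = 0.514.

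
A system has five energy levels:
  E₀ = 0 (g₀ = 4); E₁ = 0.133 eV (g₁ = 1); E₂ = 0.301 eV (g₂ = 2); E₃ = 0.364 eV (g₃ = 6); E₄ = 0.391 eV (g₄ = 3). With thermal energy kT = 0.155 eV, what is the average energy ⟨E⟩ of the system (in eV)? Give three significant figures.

Eᵢ/kT = 0, 0.85806, 1.9419, 2.3484, 2.5226.
Z = Σ gᵢe^(−Eᵢ/kT) = 4·e^(−0) + 1·e^(−0.85806) + 2·e^(−1.9419) + 6·e^(−2.3484) + 3·e^(−2.5226) = 4.0000 + 0.42398 + 0.28686 + 0.57313 + 0.24075 = 5.5247.
⟨E⟩ = Σ Eᵢ gᵢe^(−Eᵢ/kT) / Z = (0·4.0000 + 0.133·0.42398 + 0.301·0.28686 + 0.364·0.57313 + 0.391·0.24075) / 5.5247 = 0.0806 eV.

0.0806 eV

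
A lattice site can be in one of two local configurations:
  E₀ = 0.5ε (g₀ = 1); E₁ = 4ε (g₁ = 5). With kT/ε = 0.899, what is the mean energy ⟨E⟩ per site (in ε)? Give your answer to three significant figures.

Eᵢ/kT = 0.55617, 4.4494.
Z = Σ gᵢe^(−Eᵢ/kT) = 1·e^(−0.55617) + 5·e^(−4.4494) = 0.57340 + 0.058428 = 0.63183.
⟨E⟩ = Σ Eᵢ gᵢe^(−Eᵢ/kT) / Z = (0.5·0.57340 + 4·0.058428) / 0.63183 = 0.824 ε.

0.824 ε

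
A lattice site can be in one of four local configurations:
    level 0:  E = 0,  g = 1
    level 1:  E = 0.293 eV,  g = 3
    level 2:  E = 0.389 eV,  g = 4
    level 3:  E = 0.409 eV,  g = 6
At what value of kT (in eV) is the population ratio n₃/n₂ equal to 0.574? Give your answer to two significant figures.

n₃/n₂ = (g₃/g₂) exp[−(E₃−E₂)/kT] = 0.574.
⇒ (E₃−E₂)/kT = ln((6/4)/0.574) = ln(2.613) = 0.9605.
kT = 0.020 eV / 0.9605 = 0.021 eV.

0.021 eV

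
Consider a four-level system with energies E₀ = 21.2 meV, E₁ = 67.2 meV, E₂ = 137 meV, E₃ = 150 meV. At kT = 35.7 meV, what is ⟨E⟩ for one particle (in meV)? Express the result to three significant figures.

36.6 meV

Eᵢ/kT = 0.59384, 1.8824, 3.8375, 4.2017.
Z = Σ e^(−Eᵢ/kT) = e^(−0.59384) + e^(−1.8824) + e^(−3.8375) + e^(−4.2017) = 0.55220 + 0.15222 + 0.021547 + 0.014970 = 0.74094.
⟨E⟩ = Σ Eᵢ e^(−Eᵢ/kT) / Z = (21.2·0.55220 + 67.2·0.15222 + 137·0.021547 + 150·0.014970) / 0.74094 = 36.6 meV.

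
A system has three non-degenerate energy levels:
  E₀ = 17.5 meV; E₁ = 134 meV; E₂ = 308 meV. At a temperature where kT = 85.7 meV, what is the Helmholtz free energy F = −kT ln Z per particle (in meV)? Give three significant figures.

Eᵢ/kT = 0.20420, 1.5636, 3.5939.
Z = Σ e^(−Eᵢ/kT) = e^(−0.20420) + e^(−1.5636) + e^(−3.5939) = 0.81530 + 0.20938 + 0.027491 = 1.0522.
F = −kT ln Z = −85.7 × ln(1.0522) = −85.7 × 0.050883 = -4.36 meV.

-4.36 meV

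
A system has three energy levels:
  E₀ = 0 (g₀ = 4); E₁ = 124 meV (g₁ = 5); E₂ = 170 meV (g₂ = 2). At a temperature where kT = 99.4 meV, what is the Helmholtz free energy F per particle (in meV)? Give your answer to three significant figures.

-175 meV

Eᵢ/kT = 0, 1.2475, 1.7103.
Z = Σ gᵢe^(−Eᵢ/kT) = 4·e^(−0) + 5·e^(−1.2475) + 2·e^(−1.7103) = 4.0000 + 1.4361 + 0.36162 = 5.7977.
F = −kT ln Z = −99.4 × ln(5.7977) = −99.4 × 1.7575 = -175 meV.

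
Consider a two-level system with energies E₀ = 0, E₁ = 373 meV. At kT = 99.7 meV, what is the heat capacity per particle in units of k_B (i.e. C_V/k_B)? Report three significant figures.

0.317

Eᵢ/kT = 0, 3.7412.
Z = Σ e^(−Eᵢ/kT) = e^(−0) + e^(−3.7412) = 1.0000 + 0.023726 = 1.0237.
⟨E⟩ = 8.6449 meV, ⟨E²⟩ = 3224.6 meV².
C_V/k_B = (⟨E²⟩ − ⟨E⟩²)/(kT)² = (3224.6 − 74.734)/9940.1 = 0.317.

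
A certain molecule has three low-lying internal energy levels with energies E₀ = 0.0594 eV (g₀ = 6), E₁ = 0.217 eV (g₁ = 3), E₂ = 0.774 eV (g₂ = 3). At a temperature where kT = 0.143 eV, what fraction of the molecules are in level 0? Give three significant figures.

0.855

Eᵢ/kT = 0.41538, 1.5175, 5.4126.
Z = Σ gᵢe^(−Eᵢ/kT) = 6·e^(−0.41538) + 3·e^(−1.5175) + 3·e^(−5.4126) = 3.9605 + 0.65778 + 0.013380 = 4.6317.
P₀ = g₀ e^(−E₀/kT) / Z = 3.9605/4.6317 = 0.855.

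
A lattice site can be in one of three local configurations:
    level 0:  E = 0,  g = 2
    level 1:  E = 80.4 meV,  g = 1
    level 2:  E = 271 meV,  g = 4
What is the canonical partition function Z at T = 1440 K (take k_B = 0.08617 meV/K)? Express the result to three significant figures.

k_BT = 0.08617 × 1440 K = 124.08 meV.
Eᵢ/kT = 0, 0.64797, 2.1841.
Z = Σ gᵢe^(−Eᵢ/kT) = 2·e^(−0) + 1·e^(−0.64797) + 4·e^(−2.1841) = 2.0000 + 0.52311 + 0.45032 = 2.9734.

Z = 2.97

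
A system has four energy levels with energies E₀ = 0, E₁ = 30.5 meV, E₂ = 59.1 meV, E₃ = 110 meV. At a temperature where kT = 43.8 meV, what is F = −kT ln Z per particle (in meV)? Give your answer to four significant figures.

Eᵢ/kT = 0, 0.696347, 1.34932, 2.51142.
Z = Σ e^(−Eᵢ/kT) = e^(−0) + e^(−0.696347) + e^(−1.34932) + e^(−2.51142) = 1.00000 + 0.498403 + 0.259417 + 0.0811529 = 1.83897.
F = −kT ln Z = −43.8 × ln(1.83897) = −43.8 × 0.609206 = -26.68 meV.

-26.68 meV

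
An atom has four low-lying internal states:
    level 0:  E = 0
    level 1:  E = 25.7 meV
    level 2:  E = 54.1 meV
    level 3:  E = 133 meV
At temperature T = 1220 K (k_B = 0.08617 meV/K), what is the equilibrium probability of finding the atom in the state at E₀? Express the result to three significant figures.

0.376

k_BT = 0.08617 × 1220 K = 105.13 meV.
Eᵢ/kT = 0, 0.24446, 0.51460, 1.2651.
Z = Σ e^(−Eᵢ/kT) = e^(−0) + e^(−0.24446) + e^(−0.51460) + e^(−1.2651) = 1.0000 + 0.78313 + 0.59774 + 0.28221 = 2.6631.
P₀ = e^(−E₀/kT) / Z = 1.0000/2.6631 = 0.376.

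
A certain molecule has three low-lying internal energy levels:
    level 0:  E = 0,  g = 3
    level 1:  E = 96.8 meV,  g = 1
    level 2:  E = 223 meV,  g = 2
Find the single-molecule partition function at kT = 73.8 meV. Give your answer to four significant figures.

Z = 3.367

Eᵢ/kT = 0, 1.31165, 3.02168.
Z = Σ gᵢe^(−Eᵢ/kT) = 3·e^(−0) + 1·e^(−1.31165) + 2·e^(−3.02168) = 3.00000 + 0.269375 + 0.0974386 = 3.36681.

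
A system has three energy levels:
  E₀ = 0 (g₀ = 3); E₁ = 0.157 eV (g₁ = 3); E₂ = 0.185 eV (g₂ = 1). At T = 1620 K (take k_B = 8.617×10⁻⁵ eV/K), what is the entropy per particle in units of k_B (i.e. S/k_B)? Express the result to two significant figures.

1.8

k_BT = 8.617×10⁻⁵ × 1620 K = 0.1396 eV.
Eᵢ/kT = 0, 1.125, 1.325.
Z = Σ gᵢe^(−Eᵢ/kT) = 3·e^(−0) + 3·e^(−1.125) + 1·e^(−1.325) = 3.000 + 0.9740 + 0.2658 = 4.240.
⟨E⟩ = Σ EᵢPᵢ = 0.04766 eV.
S/k_B = ln Z + ⟨E⟩/kT = ln(4.240) + 0.04766/0.1396 = 1.445 + 0.3414 = 1.8.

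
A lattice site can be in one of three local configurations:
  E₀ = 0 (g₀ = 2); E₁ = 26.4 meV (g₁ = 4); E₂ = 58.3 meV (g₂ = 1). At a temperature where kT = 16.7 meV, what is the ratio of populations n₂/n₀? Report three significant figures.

n₂/n₀ = (g₂/g₀) exp[−(E₂−E₀)/kT] = (1/2) × exp(−(58.3 meV)/(16.7 meV)) = (1/2) × exp(-3.4910) = 0.0152.

0.0152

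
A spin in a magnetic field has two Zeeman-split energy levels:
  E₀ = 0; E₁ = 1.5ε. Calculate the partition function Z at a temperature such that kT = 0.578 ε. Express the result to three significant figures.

Eᵢ/kT = 0, 2.5952.
Z = Σ e^(−Eᵢ/kT) = e^(−0) + e^(−2.5952) = 1.0000 + 0.074631 = 1.0746.

Z = 1.07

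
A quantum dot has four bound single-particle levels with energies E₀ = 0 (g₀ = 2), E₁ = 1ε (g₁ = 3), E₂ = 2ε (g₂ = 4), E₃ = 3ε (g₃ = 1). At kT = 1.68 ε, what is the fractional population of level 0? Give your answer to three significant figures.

0.397

Eᵢ/kT = 0, 0.59524, 1.1905, 1.7857.
Z = Σ gᵢe^(−Eᵢ/kT) = 2·e^(−0) + 3·e^(−0.59524) + 4·e^(−1.1905) + 1·e^(−1.7857) = 2.0000 + 1.6543 + 1.2163 + 0.16768 = 5.0383.
P₀ = g₀ e^(−E₀/kT) / Z = 2.0000/5.0383 = 0.397.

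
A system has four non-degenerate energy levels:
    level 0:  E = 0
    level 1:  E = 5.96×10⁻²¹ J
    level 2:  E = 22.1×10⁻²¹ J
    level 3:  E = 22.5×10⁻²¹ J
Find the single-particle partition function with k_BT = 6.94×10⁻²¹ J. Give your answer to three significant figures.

Z = 1.50

Eᵢ/kT = 0, 0.85879, 3.1844, 3.2421.
Z = Σ e^(−Eᵢ/kT) = e^(−0) + e^(−0.85879) + e^(−3.1844) + e^(−3.2421) = 1.0000 + 0.42367 + 0.041403 + 0.039082 = 1.5042.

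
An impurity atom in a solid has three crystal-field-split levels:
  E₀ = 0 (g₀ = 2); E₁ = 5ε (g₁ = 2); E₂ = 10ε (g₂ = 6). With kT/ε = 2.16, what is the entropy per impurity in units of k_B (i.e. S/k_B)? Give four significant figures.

Eᵢ/kT = 0, 2.31481, 4.62963.
Z = Σ gᵢe^(−Eᵢ/kT) = 2·e^(−0) + 2·e^(−2.31481) + 6·e^(−4.62963) = 2.00000 + 0.197570 + 0.0585502 = 2.25612.
⟨E⟩ = Σ EᵢPᵢ = 0.697371 ε.
S/k_B = ln Z + ⟨E⟩/kT = ln(2.25612) + 0.697371/2.16 = 0.813647 + 0.322857 = 1.137.

1.137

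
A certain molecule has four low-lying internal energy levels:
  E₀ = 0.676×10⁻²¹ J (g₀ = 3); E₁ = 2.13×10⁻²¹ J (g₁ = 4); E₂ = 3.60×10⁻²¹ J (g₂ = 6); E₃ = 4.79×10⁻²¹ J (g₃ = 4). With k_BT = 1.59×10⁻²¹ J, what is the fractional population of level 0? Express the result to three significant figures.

0.512

Eᵢ/kT = 0.42516, 1.3396, 2.2642, 3.0126.
Z = Σ gᵢe^(−Eᵢ/kT) = 3·e^(−0.42516) + 4·e^(−1.3396) + 6·e^(−2.2642) + 4·e^(−3.0126) = 1.9610 + 1.0478 + 0.62348 + 0.19665 = 3.8289.
P₀ = g₀ e^(−E₀/kT) / Z = 1.9610/3.8289 = 0.512.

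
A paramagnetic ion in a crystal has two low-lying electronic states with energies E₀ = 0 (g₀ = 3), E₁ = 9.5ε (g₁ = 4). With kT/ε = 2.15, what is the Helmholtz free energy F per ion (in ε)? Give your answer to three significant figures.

Eᵢ/kT = 0, 4.4186.
Z = Σ gᵢe^(−Eᵢ/kT) = 3·e^(−0) + 4·e^(−4.4186) = 3.0000 + 0.048204 = 3.0482.
F = −kT ln Z = −2.15 × ln(3.0482) = −2.15 × 1.1146 = -2.40 ε.

-2.40 ε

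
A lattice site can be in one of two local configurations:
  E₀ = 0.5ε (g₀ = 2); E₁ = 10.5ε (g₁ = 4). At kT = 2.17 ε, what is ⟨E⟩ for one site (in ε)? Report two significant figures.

Eᵢ/kT = 0.2304, 4.839.
Z = Σ gᵢe^(−Eᵢ/kT) = 2·e^(−0.2304) + 4·e^(−4.839) = 1.588 + 0.03166 = 1.620.
⟨E⟩ = Σ Eᵢ gᵢe^(−Eᵢ/kT) / Z = (0.5·1.588 + 10.5·0.03166) / 1.620 = 0.70 ε.

0.70 ε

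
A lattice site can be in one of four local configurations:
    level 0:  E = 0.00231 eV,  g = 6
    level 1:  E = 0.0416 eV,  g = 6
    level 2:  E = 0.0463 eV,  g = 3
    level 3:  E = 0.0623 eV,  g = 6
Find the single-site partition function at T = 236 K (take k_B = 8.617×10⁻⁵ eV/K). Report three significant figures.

Z = 6.72

k_BT = 8.617×10⁻⁵ × 236 K = 0.020336 eV.
Eᵢ/kT = 0.11359, 2.0456, 2.2768, 3.0635.
Z = Σ gᵢe^(−Eᵢ/kT) = 6·e^(−0.11359) + 6·e^(−2.0456) + 3·e^(−2.2768) + 6·e^(−3.0635) = 5.3557 + 0.77582 + 0.30784 + 0.28034 = 6.7197.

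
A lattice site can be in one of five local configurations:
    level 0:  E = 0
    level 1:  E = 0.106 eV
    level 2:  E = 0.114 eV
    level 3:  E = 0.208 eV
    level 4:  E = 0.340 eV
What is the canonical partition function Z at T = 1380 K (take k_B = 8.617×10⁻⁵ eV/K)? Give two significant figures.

Z = 2.0

k_BT = 8.617×10⁻⁵ × 1380 K = 0.1189 eV.
Eᵢ/kT = 0, 0.8915, 0.9588, 1.749, 2.860.
Z = Σ e^(−Eᵢ/kT) = e^(−0) + e^(−0.8915) + e^(−0.9588) + e^(−1.749) + e^(−2.860) = 1.000 + 0.4100 + 0.3834 + 0.1739 + 0.05727 = 2.025.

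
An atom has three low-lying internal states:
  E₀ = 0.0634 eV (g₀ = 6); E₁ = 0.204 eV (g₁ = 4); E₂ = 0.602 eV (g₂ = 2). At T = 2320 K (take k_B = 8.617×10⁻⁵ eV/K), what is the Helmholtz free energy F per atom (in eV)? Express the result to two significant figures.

-0.36 eV

k_BT = 8.617×10⁻⁵ × 2320 K = 0.1999 eV.
Eᵢ/kT = 0.3172, 1.021, 3.012.
Z = Σ gᵢe^(−Eᵢ/kT) = 6·e^(−0.3172) + 4·e^(−1.021) + 2·e^(−3.012) = 4.369 + 1.441 + 0.09839 = 5.908.
F = −kT ln Z = −0.1999 × ln(5.908) = −0.1999 × 1.776 = -0.36 eV.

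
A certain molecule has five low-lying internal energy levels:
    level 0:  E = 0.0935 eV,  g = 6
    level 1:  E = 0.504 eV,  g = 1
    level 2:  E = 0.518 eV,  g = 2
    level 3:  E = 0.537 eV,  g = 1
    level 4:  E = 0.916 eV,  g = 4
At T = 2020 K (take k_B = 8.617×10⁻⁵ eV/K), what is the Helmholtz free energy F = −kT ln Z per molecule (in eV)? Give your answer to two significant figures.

k_BT = 8.617×10⁻⁵ × 2020 K = 0.1741 eV.
Eᵢ/kT = 0.5370, 2.895, 2.975, 3.084, 5.261.
Z = Σ gᵢe^(−Eᵢ/kT) = 6·e^(−0.5370) + 1·e^(−2.895) + 2·e^(−2.975) + 1·e^(−3.084) + 4·e^(−5.261) = 3.507 + 0.05530 + 0.1021 + 0.04578 + 0.02076 = 3.731.
F = −kT ln Z = −0.1741 × ln(3.731) = −0.1741 × 1.317 = -0.23 eV.

-0.23 eV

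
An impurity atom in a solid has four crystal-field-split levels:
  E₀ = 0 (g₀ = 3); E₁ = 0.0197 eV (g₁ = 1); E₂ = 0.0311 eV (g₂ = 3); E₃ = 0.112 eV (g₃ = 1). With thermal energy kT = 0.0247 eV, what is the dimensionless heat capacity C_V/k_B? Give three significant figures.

0.313

Eᵢ/kT = 0, 0.79757, 1.2591, 4.5344.
Z = Σ gᵢe^(−Eᵢ/kT) = 3·e^(−0) + 1·e^(−0.79757) + 3·e^(−1.2591) + 1·e^(−4.5344) = 3.0000 + 0.45042 + 0.85173 + 0.010733 = 4.3129.
⟨E⟩ = 0.0084779 eV, ⟨E²⟩ = 0.00026276 eV².
C_V/k_B = (⟨E²⟩ − ⟨E⟩²)/(kT)² = (0.00026276 − 0.000071875)/0.00061009 = 0.313.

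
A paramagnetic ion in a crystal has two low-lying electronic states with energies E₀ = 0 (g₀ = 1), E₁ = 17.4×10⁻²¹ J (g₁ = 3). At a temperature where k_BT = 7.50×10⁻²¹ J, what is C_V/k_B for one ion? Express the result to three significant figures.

0.946

Eᵢ/kT = 0, 2.3200.
Z = Σ gᵢe^(−Eᵢ/kT) = 1·e^(−0) + 3·e^(−2.3200) = 1.0000 + 0.29482 = 1.2948.
⟨E⟩ = 3.9619, ⟨E²⟩ = 68.937.
C_V/k_B = (⟨E²⟩ − ⟨E⟩²)/(kT)² = (68.937 − 15.697)/56.250 = 0.946.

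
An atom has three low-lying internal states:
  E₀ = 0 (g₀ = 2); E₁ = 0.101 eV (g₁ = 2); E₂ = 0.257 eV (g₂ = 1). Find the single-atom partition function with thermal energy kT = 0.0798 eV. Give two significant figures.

Z = 2.6

Eᵢ/kT = 0, 1.266, 3.221.
Z = Σ gᵢe^(−Eᵢ/kT) = 2·e^(−0) + 2·e^(−1.266) + 1·e^(−3.221) = 2.000 + 0.5639 + 0.03992 = 2.604.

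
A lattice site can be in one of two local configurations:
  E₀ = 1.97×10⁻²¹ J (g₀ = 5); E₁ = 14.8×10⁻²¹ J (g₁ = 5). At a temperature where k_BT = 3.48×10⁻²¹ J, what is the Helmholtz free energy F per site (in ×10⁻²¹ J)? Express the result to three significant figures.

-3.72 ×10⁻²¹ J

Eᵢ/kT = 0.56609, 4.2529.
Z = Σ gᵢe^(−Eᵢ/kT) = 5·e^(−0.56609) + 5·e^(−4.2529) = 2.8387 + 0.071115 = 2.9098.
F = −kT ln Z = −3.48 × ln(2.9098) = −3.48 × 1.0681 = -3.72 ×10⁻²¹ J.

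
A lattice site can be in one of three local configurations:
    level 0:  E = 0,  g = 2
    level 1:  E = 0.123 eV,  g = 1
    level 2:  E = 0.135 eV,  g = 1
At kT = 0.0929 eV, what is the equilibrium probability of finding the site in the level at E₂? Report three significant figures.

Eᵢ/kT = 0, 1.3240, 1.4532.
Z = Σ gᵢe^(−Eᵢ/kT) = 2·e^(−0) + 1·e^(−1.3240) + 1·e^(−1.4532) = 2.0000 + 0.26607 + 0.23382 = 2.4999.
P₂ = g₂ e^(−E₂/kT) / Z = 0.23382/2.4999 = 0.0935.

0.0935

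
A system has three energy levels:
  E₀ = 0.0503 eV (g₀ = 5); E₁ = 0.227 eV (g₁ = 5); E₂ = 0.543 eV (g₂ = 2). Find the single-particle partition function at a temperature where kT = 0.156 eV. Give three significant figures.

Eᵢ/kT = 0.32244, 1.4551, 3.4808.
Z = Σ gᵢe^(−Eᵢ/kT) = 5·e^(−0.32244) + 5·e^(−1.4551) + 2·e^(−3.4808) = 3.6219 + 1.1669 + 0.061566 = 4.8504.

Z = 4.85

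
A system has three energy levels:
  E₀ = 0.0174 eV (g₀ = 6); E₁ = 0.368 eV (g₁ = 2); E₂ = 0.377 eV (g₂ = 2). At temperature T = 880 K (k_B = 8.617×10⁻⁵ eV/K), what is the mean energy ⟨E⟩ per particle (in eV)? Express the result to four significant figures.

k_BT = 8.617×10⁻⁵ × 880 K = 0.0758296 eV.
Eᵢ/kT = 0.229462, 4.85299, 4.97167.
Z = Σ gᵢe^(−Eᵢ/kT) = 6·e^(−0.229462) + 2·e^(−4.85299) + 2·e^(−4.97167) = 4.76977 + 0.0156100 + 0.0138631 = 4.79924.
⟨E⟩ = Σ Eᵢ gᵢe^(−Eᵢ/kT) / Z = (0.0174·4.76977 + 0.368·0.0156100 + 0.377·0.0138631) / 4.79924 = 0.01958 eV.

0.01958 eV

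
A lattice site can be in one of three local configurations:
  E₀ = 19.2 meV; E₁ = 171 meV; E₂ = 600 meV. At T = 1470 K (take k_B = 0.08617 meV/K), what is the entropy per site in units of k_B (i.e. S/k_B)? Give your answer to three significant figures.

k_BT = 0.08617 × 1470 K = 126.67 meV.
Eᵢ/kT = 0.15157, 1.3500, 4.7367.
Z = Σ e^(−Eᵢ/kT) = e^(−0.15157) + e^(−1.3500) + e^(−4.7367) = 0.85936 + 0.25924 + 0.0087675 = 1.1274.
⟨E⟩ = Σ EᵢPᵢ = 58.622 meV.
S/k_B = ln Z + ⟨E⟩/kT = ln(1.1274) + 58.622/126.67 = 0.11991 + 0.46279 = 0.583.

0.583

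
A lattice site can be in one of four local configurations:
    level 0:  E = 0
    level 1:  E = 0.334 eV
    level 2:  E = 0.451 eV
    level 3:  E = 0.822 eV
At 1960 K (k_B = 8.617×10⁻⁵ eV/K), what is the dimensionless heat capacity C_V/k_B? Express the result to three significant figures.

k_BT = 8.617×10⁻⁵ × 1960 K = 0.16889 eV.
Eᵢ/kT = 0, 1.9776, 2.6704, 4.8671.
Z = Σ e^(−Eᵢ/kT) = e^(−0) + e^(−1.9776) + e^(−2.6704) + e^(−4.8671) = 1.0000 + 0.13840 + 0.069225 + 0.0076957 = 1.2153.
⟨E⟩ = 0.068931 eV, ⟨E²⟩ = 0.028569 eV².
C_V/k_B = (⟨E²⟩ − ⟨E⟩²)/(kT)² = (0.028569 − 0.0047515)/0.028524 = 0.835.

0.835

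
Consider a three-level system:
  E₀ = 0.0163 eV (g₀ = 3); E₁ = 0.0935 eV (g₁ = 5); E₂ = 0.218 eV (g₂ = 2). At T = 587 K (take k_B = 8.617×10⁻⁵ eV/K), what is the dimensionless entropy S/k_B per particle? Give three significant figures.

k_BT = 8.617×10⁻⁵ × 587 K = 0.050582 eV.
Eᵢ/kT = 0.32225, 1.8485, 4.3098.
Z = Σ gᵢe^(−Eᵢ/kT) = 3·e^(−0.32225) + 5·e^(−1.8485) + 2·e^(−4.3098) = 2.1736 + 0.78737 + 0.026872 = 2.9878.
⟨E⟩ = Σ EᵢPᵢ = 0.038459 eV.
S/k_B = ln Z + ⟨E⟩/kT = ln(2.9878) + 0.038459/0.050582 = 1.0945 + 0.76033 = 1.85.

1.85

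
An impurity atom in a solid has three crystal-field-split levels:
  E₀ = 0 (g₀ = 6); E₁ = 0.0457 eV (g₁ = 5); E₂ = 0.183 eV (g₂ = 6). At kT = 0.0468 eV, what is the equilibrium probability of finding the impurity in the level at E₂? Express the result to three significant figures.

Eᵢ/kT = 0, 0.97650, 3.9103.
Z = Σ gᵢe^(−Eᵢ/kT) = 6·e^(−0) + 5·e^(−0.97650) + 6·e^(−3.9103) = 6.0000 + 1.8831 + 0.12021 = 8.0033.
P₂ = g₂ e^(−E₂/kT) / Z = 0.12021/8.0033 = 0.0150.

0.0150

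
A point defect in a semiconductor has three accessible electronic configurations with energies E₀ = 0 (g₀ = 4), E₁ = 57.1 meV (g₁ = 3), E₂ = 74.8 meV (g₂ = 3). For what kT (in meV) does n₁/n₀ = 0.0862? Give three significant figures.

26.4 meV

n₁/n₀ = (g₁/g₀) exp[−(E₁−E₀)/kT] = 0.0862.
⇒ (E₁−E₀)/kT = ln((3/4)/0.0862) = ln(8.7007) = 2.1634.
kT = 57.1 meV / 2.1634 = 26.4 meV.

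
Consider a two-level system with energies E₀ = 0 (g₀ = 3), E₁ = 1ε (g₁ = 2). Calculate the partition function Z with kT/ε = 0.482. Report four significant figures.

Eᵢ/kT = 0, 2.07469.
Z = Σ gᵢe^(−Eᵢ/kT) = 3·e^(−0) + 2·e^(−2.07469) = 3.00000 + 0.251191 = 3.25119.

Z = 3.251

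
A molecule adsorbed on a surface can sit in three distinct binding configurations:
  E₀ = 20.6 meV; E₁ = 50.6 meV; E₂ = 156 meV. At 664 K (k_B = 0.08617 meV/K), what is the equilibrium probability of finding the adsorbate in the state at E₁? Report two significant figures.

k_BT = 0.08617 × 664 K = 57.22 meV.
Eᵢ/kT = 0.3600, 0.8843, 2.726.
Z = Σ e^(−Eᵢ/kT) = e^(−0.3600) + e^(−0.8843) + e^(−2.726) = 0.6977 + 0.4130 + 0.06548 = 1.176.
P₁ = e^(−E₁/kT) / Z = 0.4130/1.176 = 0.35.

0.35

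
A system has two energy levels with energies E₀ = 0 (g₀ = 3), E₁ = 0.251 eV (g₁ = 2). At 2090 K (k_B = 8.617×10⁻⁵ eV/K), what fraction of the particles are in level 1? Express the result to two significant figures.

k_BT = 8.617×10⁻⁵ × 2090 K = 0.1801 eV.
Eᵢ/kT = 0, 1.394.
Z = Σ gᵢe^(−Eᵢ/kT) = 3·e^(−0) + 2·e^(−1.394) = 3.000 + 0.4962 = 3.496.
P₁ = g₁ e^(−E₁/kT) / Z = 0.4962/3.496 = 0.14.

0.14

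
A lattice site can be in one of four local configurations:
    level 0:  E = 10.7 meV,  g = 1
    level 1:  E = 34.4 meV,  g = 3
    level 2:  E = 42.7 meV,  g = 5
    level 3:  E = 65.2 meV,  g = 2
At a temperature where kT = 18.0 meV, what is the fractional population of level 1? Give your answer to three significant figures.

0.293

Eᵢ/kT = 0.59444, 1.9111, 2.3722, 3.6222.
Z = Σ gᵢe^(−Eᵢ/kT) = 1·e^(−0.59444) + 3·e^(−1.9111) + 5·e^(−2.3722) + 2·e^(−3.6222) = 0.55187 + 0.44375 + 0.46638 + 0.053448 = 1.5154.
P₁ = g₁ e^(−E₁/kT) / Z = 0.44375/1.5154 = 0.293.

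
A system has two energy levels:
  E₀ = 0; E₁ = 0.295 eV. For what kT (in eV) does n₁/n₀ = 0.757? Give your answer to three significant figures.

1.06 eV

n₁/n₀ = exp[−(E₁−E₀)/kT] = 0.757.
⇒ (E₁−E₀)/kT = ln(1/0.757) = ln(1.3210) = 0.27839.
kT = 0.295 eV / 0.27839 = 1.06 eV.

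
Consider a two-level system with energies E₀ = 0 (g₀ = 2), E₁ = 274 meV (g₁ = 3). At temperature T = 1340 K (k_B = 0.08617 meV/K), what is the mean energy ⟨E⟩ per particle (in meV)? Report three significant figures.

33.6 meV

k_BT = 0.08617 × 1340 K = 115.47 meV.
Eᵢ/kT = 0, 2.3729.
Z = Σ gᵢe^(−Eᵢ/kT) = 2·e^(−0) + 3·e^(−2.3729) = 2.0000 + 0.27963 = 2.2796.
⟨E⟩ = Σ Eᵢ gᵢe^(−Eᵢ/kT) / Z = (0·2.0000 + 274·0.27963) / 2.2796 = 33.6 meV.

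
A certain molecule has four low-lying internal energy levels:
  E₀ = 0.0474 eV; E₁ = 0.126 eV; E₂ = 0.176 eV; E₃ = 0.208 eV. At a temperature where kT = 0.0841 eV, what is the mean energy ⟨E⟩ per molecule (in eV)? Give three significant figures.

Eᵢ/kT = 0.56361, 1.4982, 2.0927, 2.4732.
Z = Σ e^(−Eᵢ/kT) = e^(−0.56361) + e^(−1.4982) + e^(−2.0927) + e^(−2.4732) = 0.56915 + 0.22353 + 0.12335 + 0.084315 = 1.0003.
⟨E⟩ = Σ Eᵢ e^(−Eᵢ/kT) / Z = (0.0474·0.56915 + 0.126·0.22353 + 0.176·0.12335 + 0.208·0.084315) / 1.0003 = 0.0944 eV.

0.0944 eV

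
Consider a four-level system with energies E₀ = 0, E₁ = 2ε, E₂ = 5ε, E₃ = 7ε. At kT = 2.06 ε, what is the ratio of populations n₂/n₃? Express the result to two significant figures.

2.6

n₂/n₃ = exp[−(E₂−E₃)/kT] = exp(−(-2ε)/(2.06ε)) = exp(0.9709) = 2.6.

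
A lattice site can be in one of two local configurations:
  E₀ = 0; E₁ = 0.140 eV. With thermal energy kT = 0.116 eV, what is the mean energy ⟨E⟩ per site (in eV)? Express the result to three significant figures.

Eᵢ/kT = 0, 1.2069.
Z = Σ e^(−Eᵢ/kT) = e^(−0) + e^(−1.2069) = 1.0000 + 0.29912 = 1.2991.
⟨E⟩ = Σ Eᵢ e^(−Eᵢ/kT) / Z = (0·1.0000 + 0.140·0.29912) / 1.2991 = 0.0322 eV.

0.0322 eV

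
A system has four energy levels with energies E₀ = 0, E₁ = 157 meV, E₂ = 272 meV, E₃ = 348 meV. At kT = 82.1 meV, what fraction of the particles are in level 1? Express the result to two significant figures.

0.12

Eᵢ/kT = 0, 1.912, 3.313, 4.239.
Z = Σ e^(−Eᵢ/kT) = e^(−0) + e^(−1.912) + e^(−3.313) + e^(−4.239) = 1.000 + 0.1478 + 0.03641 + 0.01442 = 1.199.
P₁ = e^(−E₁/kT) / Z = 0.1478/1.199 = 0.12.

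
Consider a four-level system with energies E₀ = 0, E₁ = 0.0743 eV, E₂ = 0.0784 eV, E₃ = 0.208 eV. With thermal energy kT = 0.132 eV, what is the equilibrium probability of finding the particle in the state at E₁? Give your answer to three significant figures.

Eᵢ/kT = 0, 0.56288, 0.59394, 1.5758.
Z = Σ e^(−Eᵢ/kT) = e^(−0) + e^(−0.56288) + e^(−0.59394) + e^(−1.5758) = 1.0000 + 0.56957 + 0.55215 + 0.20684 = 2.3286.
P₁ = e^(−E₁/kT) / Z = 0.56957/2.3286 = 0.245.

0.245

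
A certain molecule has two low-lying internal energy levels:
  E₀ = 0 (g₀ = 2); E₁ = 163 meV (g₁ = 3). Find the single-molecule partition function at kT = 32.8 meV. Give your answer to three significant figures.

Z = 2.02

Eᵢ/kT = 0, 4.9695.
Z = Σ gᵢe^(−Eᵢ/kT) = 2·e^(−0) + 3·e^(−4.9695) = 2.0000 + 0.020840 = 2.0208.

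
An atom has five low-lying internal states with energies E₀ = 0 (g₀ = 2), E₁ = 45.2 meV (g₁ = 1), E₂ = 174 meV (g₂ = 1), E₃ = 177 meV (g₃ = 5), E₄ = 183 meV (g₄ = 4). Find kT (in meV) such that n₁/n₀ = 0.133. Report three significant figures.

n₁/n₀ = (g₁/g₀) exp[−(E₁−E₀)/kT] = 0.133.
⇒ (E₁−E₀)/kT = ln((1/2)/0.133) = ln(3.7594) = 1.3243.
kT = 45.2 meV / 1.3243 = 34.1 meV.

34.1 meV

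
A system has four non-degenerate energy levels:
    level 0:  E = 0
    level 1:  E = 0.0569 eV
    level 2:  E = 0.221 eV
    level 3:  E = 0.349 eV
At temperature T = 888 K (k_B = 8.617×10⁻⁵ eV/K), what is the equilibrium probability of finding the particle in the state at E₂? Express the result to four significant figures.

k_BT = 8.617×10⁻⁵ × 888 K = 0.0765190 eV.
Eᵢ/kT = 0, 0.743606, 2.88817, 4.56096.
Z = Σ e^(−Eᵢ/kT) = e^(−0) + e^(−0.743606) + e^(−2.88817) + e^(−4.56096) = 1.00000 + 0.475397 + 0.0556780 + 0.0104520 = 1.54153.
P₂ = e^(−E₂/kT) / Z = 0.0556780/1.54153 = 0.03612.

0.03612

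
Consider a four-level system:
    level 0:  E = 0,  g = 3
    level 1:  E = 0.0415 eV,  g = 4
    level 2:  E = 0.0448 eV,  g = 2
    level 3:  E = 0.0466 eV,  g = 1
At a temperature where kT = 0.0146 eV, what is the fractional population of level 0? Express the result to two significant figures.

0.89

Eᵢ/kT = 0, 2.842, 3.068, 3.192.
Z = Σ gᵢe^(−Eᵢ/kT) = 3·e^(−0) + 4·e^(−2.842) + 2·e^(−3.068) + 1·e^(−3.192) = 3.000 + 0.2332 + 0.09303 + 0.04109 = 3.367.
P₀ = g₀ e^(−E₀/kT) / Z = 3.000/3.367 = 0.89.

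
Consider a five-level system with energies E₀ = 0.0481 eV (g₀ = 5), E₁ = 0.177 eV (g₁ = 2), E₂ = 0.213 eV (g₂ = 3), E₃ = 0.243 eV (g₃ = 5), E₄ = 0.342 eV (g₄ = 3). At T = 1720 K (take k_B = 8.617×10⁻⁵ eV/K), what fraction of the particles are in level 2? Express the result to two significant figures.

k_BT = 8.617×10⁻⁵ × 1720 K = 0.1482 eV.
Eᵢ/kT = 0.3246, 1.194, 1.437, 1.640, 2.308.
Z = Σ gᵢe^(−Eᵢ/kT) = 5·e^(−0.3246) + 2·e^(−1.194) + 3·e^(−1.437) + 5·e^(−1.640) + 3·e^(−2.308) = 3.614 + 0.6060 + 0.7129 + 0.9699 + 0.2984 = 6.201.
P₂ = g₂ e^(−E₂/kT) / Z = 0.7129/6.201 = 0.11.

0.11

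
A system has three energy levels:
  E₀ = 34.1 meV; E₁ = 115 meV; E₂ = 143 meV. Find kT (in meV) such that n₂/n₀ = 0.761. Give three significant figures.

n₂/n₀ = exp[−(E₂−E₀)/kT] = 0.761.
⇒ (E₂−E₀)/kT = ln(1/0.761) = ln(1.3141) = 0.27315.
kT = 108.9 meV / 0.27315 = 399 meV.

399 meV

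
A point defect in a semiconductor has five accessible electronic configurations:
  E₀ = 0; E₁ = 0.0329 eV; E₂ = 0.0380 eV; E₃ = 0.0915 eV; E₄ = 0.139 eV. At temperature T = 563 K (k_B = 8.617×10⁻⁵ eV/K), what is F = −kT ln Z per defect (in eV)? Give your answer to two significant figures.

k_BT = 8.617×10⁻⁵ × 563 K = 0.04851 eV.
Eᵢ/kT = 0, 0.6782, 0.7833, 1.886, 2.865.
Z = Σ e^(−Eᵢ/kT) = e^(−0) + e^(−0.6782) + e^(−0.7833) + e^(−1.886) + e^(−2.865) = 1.000 + 0.5075 + 0.4569 + 0.1517 + 0.05698 = 2.173.
F = −kT ln Z = −0.04851 × ln(2.173) = −0.04851 × 0.7761 = -0.038 eV.

-0.038 eV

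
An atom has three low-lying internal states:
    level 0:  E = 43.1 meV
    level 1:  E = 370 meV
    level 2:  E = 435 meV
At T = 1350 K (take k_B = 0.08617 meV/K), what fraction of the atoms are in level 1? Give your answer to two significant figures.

k_BT = 0.08617 × 1350 K = 116.3 meV.
Eᵢ/kT = 0.3706, 3.181, 3.740.
Z = Σ e^(−Eᵢ/kT) = e^(−0.3706) + e^(−3.181) + e^(−3.740) = 0.6903 + 0.04154 + 0.02375 = 0.7556.
P₁ = e^(−E₁/kT) / Z = 0.04154/0.7556 = 0.055.

0.055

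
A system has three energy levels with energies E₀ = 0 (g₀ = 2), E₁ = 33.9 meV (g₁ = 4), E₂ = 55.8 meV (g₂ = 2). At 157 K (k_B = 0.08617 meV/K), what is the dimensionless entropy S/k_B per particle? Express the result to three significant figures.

1.26

k_BT = 0.08617 × 157 K = 13.529 meV.
Eᵢ/kT = 0, 2.5057, 4.1245.
Z = Σ gᵢe^(−Eᵢ/kT) = 2·e^(−0) + 4·e^(−2.5057) + 2·e^(−4.1245) = 2.0000 + 0.32647 + 0.032343 = 2.3588.
⟨E⟩ = Σ EᵢPᵢ = 5.4570 meV.
S/k_B = ln Z + ⟨E⟩/kT = ln(2.3588) + 5.4570/13.529 = 0.85815 + 0.40336 = 1.26.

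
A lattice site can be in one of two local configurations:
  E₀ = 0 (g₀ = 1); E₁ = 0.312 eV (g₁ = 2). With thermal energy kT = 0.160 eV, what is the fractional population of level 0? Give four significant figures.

0.7785

Eᵢ/kT = 0, 1.95000.
Z = Σ gᵢe^(−Eᵢ/kT) = 1·e^(−0) + 2·e^(−1.95000) = 1.00000 + 0.284548 = 1.28455.
P₀ = g₀ e^(−E₀/kT) / Z = 1.00000/1.28455 = 0.7785.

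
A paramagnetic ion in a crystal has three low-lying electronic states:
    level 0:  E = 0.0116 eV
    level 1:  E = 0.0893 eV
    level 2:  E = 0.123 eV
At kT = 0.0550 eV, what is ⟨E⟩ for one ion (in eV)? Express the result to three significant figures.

Eᵢ/kT = 0.21091, 1.6236, 2.2364.
Z = Σ e^(−Eᵢ/kT) = e^(−0.21091) + e^(−1.6236) + e^(−2.2364) = 0.80985 + 0.19719 + 0.10684 = 1.1139.
⟨E⟩ = Σ Eᵢ e^(−Eᵢ/kT) / Z = (0.0116·0.80985 + 0.0893·0.19719 + 0.123·0.10684) / 1.1139 = 0.0360 eV.

0.0360 eV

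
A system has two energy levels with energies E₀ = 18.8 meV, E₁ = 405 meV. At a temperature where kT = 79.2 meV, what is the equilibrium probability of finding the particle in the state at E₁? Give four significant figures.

0.007568

Eᵢ/kT = 0.237374, 5.11364.
Z = Σ e^(−Eᵢ/kT) = e^(−0.237374) + e^(−5.11364) = 0.788696 + 0.00601415 = 0.794710.
P₁ = e^(−E₁/kT) / Z = 0.00601415/0.794710 = 0.007568.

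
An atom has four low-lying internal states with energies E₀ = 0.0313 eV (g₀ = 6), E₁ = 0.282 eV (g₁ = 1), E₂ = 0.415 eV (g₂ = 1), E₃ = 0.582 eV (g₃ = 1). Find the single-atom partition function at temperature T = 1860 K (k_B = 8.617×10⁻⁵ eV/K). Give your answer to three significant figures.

k_BT = 8.617×10⁻⁵ × 1860 K = 0.16028 eV.
Eᵢ/kT = 0.19528, 1.7594, 2.5892, 3.6311.
Z = Σ gᵢe^(−Eᵢ/kT) = 6·e^(−0.19528) + 1·e^(−1.7594) + 1·e^(−2.5892) + 1·e^(−3.6311) = 4.9356 + 0.17215 + 0.075080 + 0.026487 = 5.2093.

Z = 5.21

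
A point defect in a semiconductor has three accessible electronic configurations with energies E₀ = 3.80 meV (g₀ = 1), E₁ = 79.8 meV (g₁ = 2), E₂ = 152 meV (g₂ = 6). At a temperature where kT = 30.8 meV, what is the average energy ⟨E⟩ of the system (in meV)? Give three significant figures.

20.3 meV

Eᵢ/kT = 0.12338, 2.5909, 4.9351.
Z = Σ gᵢe^(−Eᵢ/kT) = 1·e^(−0.12338) + 2·e^(−2.5909) + 6·e^(−4.9351) = 0.88393 + 0.14991 + 0.043138 = 1.0770.
⟨E⟩ = Σ Eᵢ gᵢe^(−Eᵢ/kT) / Z = (3.80·0.88393 + 79.8·0.14991 + 152·0.043138) / 1.0770 = 20.3 meV.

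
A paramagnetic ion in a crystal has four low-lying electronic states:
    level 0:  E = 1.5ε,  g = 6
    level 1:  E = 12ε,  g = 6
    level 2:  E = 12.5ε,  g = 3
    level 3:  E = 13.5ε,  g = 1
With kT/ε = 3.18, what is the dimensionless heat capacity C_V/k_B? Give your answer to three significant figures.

Eᵢ/kT = 0.47170, 3.7736, 3.9308, 4.2453.
Z = Σ gᵢe^(−Eᵢ/kT) = 6·e^(−0.47170) + 6·e^(−3.7736) + 3·e^(−3.9308) + 1·e^(−4.2453) = 3.7436 + 0.13782 + 0.058884 + 0.014331 = 3.9546.
⟨E⟩ = 2.0732 ε, ⟨E²⟩ = 10.135 ε².
C_V/k_B = (⟨E²⟩ − ⟨E⟩²)/(kT)² = (10.135 − 4.2982)/10.112 = 0.577.

0.577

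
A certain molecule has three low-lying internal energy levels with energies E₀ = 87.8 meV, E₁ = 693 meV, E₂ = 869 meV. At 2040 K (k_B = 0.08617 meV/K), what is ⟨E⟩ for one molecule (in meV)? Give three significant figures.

115 meV

k_BT = 0.08617 × 2040 K = 175.79 meV.
Eᵢ/kT = 0.49946, 3.9422, 4.9434.
Z = Σ e^(−Eᵢ/kT) = e^(−0.49946) + e^(−3.9422) + e^(−4.9434) = 0.60686 + 0.019405 + 0.0071303 = 0.63340.
⟨E⟩ = Σ Eᵢ e^(−Eᵢ/kT) / Z = (87.8·0.60686 + 693·0.019405 + 869·0.0071303) / 0.63340 = 115 meV.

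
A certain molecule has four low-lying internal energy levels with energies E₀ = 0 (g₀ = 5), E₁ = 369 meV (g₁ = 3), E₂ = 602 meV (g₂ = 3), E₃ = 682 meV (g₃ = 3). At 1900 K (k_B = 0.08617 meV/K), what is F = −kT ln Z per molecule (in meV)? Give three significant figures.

k_BT = 0.08617 × 1900 K = 163.72 meV.
Eᵢ/kT = 0, 2.2538, 3.6770, 4.1656.
Z = Σ gᵢe^(−Eᵢ/kT) = 5·e^(−0) + 3·e^(−2.2538) + 3·e^(−3.6770) + 3·e^(−4.1656) = 5.0000 + 0.31500 + 0.075896 + 0.046561 = 5.4375.
F = −kT ln Z = −163.72 × ln(5.4375) = −163.72 × 1.6933 = -277 meV.

-277 meV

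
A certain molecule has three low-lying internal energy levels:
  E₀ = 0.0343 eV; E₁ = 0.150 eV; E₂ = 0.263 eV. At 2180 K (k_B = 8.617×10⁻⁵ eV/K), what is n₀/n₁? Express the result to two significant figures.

k_BT = 8.617×10⁻⁵ × 2180 K = 0.1879 eV.
n₀/n₁ = exp[−(E₀−E₁)/kT] = exp(−(-0.1157 eV)/(0.1879 eV)) = exp(0.6158) = 1.9.

1.9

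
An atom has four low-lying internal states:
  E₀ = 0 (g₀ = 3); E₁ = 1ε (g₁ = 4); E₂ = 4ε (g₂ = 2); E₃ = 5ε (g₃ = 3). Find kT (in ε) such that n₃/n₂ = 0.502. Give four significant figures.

0.9136 ε

n₃/n₂ = (g₃/g₂) exp[−(E₃−E₂)/kT] = 0.502.
⇒ (E₃−E₂)/kT = ln((3/2)/0.502) = ln(2.98805) = 1.09462.
kT = 1ε / 1.09462 = 0.9136 ε.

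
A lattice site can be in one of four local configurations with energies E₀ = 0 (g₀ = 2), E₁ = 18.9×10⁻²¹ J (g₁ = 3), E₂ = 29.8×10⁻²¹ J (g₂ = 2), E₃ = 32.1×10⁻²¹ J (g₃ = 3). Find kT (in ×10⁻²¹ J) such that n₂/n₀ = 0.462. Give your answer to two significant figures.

39 ×10⁻²¹ J

n₂/n₀ = (g₂/g₀) exp[−(E₂−E₀)/kT] = 0.462.
⇒ (E₂−E₀)/kT = ln((2/2)/0.462) = ln(2.165) = 0.7724.
kT = 29.8 ×10⁻²¹ J / 0.7724 = 39 ×10⁻²¹ J.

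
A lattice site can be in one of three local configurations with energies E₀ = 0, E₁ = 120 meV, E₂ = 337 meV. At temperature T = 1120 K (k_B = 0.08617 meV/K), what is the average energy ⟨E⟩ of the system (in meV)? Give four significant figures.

k_BT = 0.08617 × 1120 K = 96.5104 meV.
Eᵢ/kT = 0, 1.24339, 3.49185.
Z = Σ e^(−Eᵢ/kT) = e^(−0) + e^(−1.24339) + e^(−3.49185) = 1.00000 + 0.288405 + 0.0304445 = 1.31885.
⟨E⟩ = Σ Eᵢ e^(−Eᵢ/kT) / Z = (0·1.00000 + 120·0.288405 + 337·0.0304445) / 1.31885 = 34.02 meV.

34.02 meV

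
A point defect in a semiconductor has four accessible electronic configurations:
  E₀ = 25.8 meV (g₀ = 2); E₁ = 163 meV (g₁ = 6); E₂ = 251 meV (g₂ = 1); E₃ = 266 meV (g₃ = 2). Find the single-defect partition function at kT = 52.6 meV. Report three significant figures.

Eᵢ/kT = 0.49049, 3.0989, 4.7719, 5.0570.
Z = Σ gᵢe^(−Eᵢ/kT) = 2·e^(−0.49049) + 6·e^(−3.0989) + 1·e^(−4.7719) + 2·e^(−5.0570) = 1.2247 + 0.27059 + 0.0084643 + 0.012729 = 1.5165.

Z = 1.52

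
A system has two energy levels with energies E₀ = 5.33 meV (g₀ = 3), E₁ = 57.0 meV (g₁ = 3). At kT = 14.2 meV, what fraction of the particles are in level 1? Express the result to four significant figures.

0.02561

Eᵢ/kT = 0.375352, 4.01408.
Z = Σ gᵢe^(−Eᵢ/kT) = 3·e^(−0.375352) + 3·e^(−4.01408) = 2.06114 + 0.0541787 = 2.11532.
P₁ = g₁ e^(−E₁/kT) / Z = 0.0541787/2.11532 = 0.02561.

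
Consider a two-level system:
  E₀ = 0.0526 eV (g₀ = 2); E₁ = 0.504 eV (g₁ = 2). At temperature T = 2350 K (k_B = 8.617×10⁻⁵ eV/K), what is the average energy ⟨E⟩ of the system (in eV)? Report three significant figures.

k_BT = 8.617×10⁻⁵ × 2350 K = 0.20250 eV.
Eᵢ/kT = 0.25975, 2.4889.
Z = Σ gᵢe^(−Eᵢ/kT) = 2·e^(−0.25975) + 2·e^(−2.4889) = 1.5425 + 0.16600 = 1.7085.
⟨E⟩ = Σ Eᵢ gᵢe^(−Eᵢ/kT) / Z = (0.0526·1.5425 + 0.504·0.16600) / 1.7085 = 0.0965 eV.

0.0965 eV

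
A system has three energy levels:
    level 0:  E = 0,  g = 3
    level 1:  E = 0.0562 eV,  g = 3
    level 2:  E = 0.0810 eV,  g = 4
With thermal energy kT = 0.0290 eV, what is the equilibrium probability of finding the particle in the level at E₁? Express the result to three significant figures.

0.117

Eᵢ/kT = 0, 1.9379, 2.7931.
Z = Σ gᵢe^(−Eᵢ/kT) = 3·e^(−0) + 3·e^(−1.9379) + 4·e^(−2.7931) = 3.0000 + 0.43202 + 0.24492 = 3.6769.
P₁ = g₁ e^(−E₁/kT) / Z = 0.43202/3.6769 = 0.117.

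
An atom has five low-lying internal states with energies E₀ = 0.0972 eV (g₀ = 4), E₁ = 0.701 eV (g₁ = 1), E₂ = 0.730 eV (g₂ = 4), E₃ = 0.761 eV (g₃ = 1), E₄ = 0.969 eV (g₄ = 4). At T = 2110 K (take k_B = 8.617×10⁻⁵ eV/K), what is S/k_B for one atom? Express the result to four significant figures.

k_BT = 8.617×10⁻⁵ × 2110 K = 0.181819 eV.
Eᵢ/kT = 0.534598, 3.85548, 4.01498, 4.18548, 5.32948.
Z = Σ gᵢe^(−Eᵢ/kT) = 4·e^(−0.534598) + 1·e^(−3.85548) + 4·e^(−4.01498) + 1·e^(−4.18548) + 4·e^(−5.32948) = 2.34362 + 0.0211634 + 0.0721733 + 0.0152149 + 0.0193864 = 2.47156.
⟨E⟩ = Σ EᵢPᵢ = 0.131773 eV.
S/k_B = ln Z + ⟨E⟩/kT = ln(2.47156) + 0.131773/0.181819 = 0.904850 + 0.724748 = 1.630.

1.630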